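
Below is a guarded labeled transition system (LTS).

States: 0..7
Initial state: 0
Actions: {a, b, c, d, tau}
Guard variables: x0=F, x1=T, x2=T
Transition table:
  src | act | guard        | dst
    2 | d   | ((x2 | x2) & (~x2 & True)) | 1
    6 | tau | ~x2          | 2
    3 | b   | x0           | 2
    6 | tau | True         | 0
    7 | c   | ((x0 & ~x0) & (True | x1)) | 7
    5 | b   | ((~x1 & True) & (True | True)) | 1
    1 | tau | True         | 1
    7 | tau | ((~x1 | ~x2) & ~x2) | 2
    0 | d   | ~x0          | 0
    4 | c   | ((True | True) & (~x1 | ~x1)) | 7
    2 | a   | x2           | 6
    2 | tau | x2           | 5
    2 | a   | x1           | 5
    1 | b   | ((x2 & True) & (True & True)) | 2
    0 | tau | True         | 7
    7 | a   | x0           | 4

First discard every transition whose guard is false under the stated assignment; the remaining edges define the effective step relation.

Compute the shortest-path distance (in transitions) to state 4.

Breadth-first toward 4:
  L0 = {0}
  L1 = {7}
4 never appears.

Answer: UNREACHABLE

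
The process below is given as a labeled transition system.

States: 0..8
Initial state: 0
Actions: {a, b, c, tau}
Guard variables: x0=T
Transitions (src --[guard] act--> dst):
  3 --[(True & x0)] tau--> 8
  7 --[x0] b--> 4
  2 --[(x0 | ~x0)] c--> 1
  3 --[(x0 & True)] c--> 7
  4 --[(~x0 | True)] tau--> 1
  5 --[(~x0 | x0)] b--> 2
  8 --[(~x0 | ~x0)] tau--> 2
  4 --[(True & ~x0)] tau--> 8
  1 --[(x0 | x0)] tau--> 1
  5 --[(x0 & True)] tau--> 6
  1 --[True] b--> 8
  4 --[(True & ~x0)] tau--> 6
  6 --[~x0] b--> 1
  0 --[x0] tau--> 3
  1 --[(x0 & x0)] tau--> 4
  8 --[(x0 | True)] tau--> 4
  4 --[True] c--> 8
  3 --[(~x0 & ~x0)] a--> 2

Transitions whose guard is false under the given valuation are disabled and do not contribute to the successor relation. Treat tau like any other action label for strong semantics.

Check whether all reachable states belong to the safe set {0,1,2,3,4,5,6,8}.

Inv-set: {0,1,2,3,4,5,6,8}
Reachable = {0,1,3,4,7,8}
  0: ok
  1: ok
  3: ok
  4: ok
  7: ✗ unsafe
  8: ok
witness against invariant: tau·c → 7

Answer: INVARIANT VIOLATED at state 7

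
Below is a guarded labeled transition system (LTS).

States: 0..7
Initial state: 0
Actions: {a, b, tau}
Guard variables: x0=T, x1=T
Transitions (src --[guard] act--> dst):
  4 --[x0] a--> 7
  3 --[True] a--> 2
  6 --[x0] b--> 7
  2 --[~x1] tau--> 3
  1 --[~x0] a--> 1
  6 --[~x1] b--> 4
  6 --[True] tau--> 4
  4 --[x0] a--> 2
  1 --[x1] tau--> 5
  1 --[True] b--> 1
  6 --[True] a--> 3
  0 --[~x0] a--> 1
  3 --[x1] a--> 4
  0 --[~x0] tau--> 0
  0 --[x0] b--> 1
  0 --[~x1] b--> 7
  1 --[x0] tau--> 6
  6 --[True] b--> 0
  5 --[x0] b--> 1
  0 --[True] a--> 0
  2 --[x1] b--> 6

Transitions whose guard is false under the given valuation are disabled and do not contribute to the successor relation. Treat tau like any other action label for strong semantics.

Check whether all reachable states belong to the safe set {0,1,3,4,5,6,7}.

Answer: INVARIANT VIOLATED at state 2

Working:
Inv-set: {0,1,3,4,5,6,7}
R = {0,1,2,3,4,5,6,7}
  0: ✓
  1: ✓
  2: VIOLATES
  3: ✓
  4: ✓
  5: ✓
  6: ✓
  7: ✓
witness against invariant: b·tau·tau·a → 2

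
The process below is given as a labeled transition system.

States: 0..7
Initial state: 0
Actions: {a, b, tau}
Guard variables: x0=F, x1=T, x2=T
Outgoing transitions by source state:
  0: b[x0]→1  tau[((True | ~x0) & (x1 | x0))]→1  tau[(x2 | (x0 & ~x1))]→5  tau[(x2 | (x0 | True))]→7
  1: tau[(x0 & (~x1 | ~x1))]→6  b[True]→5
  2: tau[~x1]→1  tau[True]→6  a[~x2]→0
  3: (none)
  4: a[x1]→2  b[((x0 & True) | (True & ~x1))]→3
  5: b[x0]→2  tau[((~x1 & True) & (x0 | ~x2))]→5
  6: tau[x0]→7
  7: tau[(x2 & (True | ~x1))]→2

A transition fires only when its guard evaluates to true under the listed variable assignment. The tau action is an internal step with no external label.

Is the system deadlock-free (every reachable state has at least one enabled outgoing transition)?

Answer: DEADLOCK at state 5

Working:
R = {0,1,2,5,6,7}
  0: tau→1  tau→5  tau→7  [deg 3]
  1: b→5  [deg 1]
  2: tau→6  [deg 1]
  5: ∅  [STUCK]
  6: ∅  [STUCK]
  7: tau→2  [deg 1]
witness 5: tau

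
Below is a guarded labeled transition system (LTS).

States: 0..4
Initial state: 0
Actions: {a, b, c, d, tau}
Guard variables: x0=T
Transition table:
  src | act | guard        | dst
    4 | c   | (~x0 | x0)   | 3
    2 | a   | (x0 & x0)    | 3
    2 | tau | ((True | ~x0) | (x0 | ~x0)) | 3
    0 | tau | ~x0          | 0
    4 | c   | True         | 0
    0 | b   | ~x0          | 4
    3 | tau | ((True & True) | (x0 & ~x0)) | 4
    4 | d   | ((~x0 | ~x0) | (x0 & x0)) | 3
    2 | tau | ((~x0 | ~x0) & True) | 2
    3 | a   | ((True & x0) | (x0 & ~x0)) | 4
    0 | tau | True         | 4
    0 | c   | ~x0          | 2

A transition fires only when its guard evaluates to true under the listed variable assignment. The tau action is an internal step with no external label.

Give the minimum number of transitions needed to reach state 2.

Answer: UNREACHABLE

Analysis:
BFS to 2:
  L0 = {0}
  L1 = {4}
  L2 = {3}
2 never appears.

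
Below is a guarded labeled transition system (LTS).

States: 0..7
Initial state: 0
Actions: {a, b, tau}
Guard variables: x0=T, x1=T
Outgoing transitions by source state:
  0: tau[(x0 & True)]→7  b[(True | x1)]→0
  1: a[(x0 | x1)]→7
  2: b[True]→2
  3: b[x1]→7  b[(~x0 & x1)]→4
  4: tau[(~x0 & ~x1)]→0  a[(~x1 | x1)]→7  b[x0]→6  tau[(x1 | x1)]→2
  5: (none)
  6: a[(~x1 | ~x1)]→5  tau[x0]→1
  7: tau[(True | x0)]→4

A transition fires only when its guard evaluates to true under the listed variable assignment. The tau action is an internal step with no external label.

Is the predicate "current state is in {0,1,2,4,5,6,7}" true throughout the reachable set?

Inv-set: {0,1,2,4,5,6,7}
Reach set: {0,1,2,4,6,7}
  0: safe
  1: safe
  2: safe
  4: safe
  6: safe
  7: safe

Answer: INVARIANT HOLDS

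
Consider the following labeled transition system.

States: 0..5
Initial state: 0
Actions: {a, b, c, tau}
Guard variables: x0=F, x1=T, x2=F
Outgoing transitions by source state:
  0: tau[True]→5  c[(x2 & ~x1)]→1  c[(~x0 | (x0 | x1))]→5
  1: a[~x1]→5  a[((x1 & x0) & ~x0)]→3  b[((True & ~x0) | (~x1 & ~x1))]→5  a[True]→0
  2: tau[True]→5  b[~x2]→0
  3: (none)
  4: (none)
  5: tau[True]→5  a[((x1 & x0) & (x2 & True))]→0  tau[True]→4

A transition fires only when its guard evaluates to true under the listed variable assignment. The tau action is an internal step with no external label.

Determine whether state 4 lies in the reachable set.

Answer: REACHABLE

Trace:
Guard filter leaves 8 enabled edge(s).
depth 0: {0}
depth 1: {5}  cumulative {0,5}
depth 2: {4}  cumulative {0,4,5}
Reach set: {0,4,5}
witness 4: tau·tau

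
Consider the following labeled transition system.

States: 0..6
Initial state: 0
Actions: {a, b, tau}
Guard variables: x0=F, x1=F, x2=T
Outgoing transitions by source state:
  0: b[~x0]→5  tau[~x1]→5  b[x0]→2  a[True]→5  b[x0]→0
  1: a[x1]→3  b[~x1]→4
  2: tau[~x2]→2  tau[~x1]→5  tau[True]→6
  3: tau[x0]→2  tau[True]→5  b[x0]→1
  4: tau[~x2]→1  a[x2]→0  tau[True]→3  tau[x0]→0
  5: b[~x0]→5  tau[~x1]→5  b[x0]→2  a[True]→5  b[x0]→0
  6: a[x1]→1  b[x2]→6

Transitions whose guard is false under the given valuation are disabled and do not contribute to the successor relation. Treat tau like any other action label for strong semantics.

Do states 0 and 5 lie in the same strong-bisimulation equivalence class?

Refine partition for ~:
  round 0: {{0,1,2,3,4,5,6}}
  round 1: {{0,5},{1,6},{2,3},{4}}
  round 2: {{0,5},{1},{2},{3},{4},{6}}
6 equivalence class(es) (converged in 3)
[0]={0,5}  [5]={0,5}

Answer: BISIMILAR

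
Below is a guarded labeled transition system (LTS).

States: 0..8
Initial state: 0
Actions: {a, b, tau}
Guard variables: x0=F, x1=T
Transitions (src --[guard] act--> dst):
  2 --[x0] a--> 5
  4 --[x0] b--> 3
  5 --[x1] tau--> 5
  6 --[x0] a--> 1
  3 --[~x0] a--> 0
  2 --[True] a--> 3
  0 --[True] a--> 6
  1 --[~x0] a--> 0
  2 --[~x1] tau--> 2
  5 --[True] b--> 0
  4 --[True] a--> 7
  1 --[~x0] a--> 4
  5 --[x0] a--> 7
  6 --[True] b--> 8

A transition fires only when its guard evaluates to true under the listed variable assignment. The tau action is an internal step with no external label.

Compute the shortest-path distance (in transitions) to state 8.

Answer: 2

Trace:
Breadth-first toward 8:
  L0 = {0}
  L1 = {6}
  L2 = {8}
first hit 8 at d=2 via a·b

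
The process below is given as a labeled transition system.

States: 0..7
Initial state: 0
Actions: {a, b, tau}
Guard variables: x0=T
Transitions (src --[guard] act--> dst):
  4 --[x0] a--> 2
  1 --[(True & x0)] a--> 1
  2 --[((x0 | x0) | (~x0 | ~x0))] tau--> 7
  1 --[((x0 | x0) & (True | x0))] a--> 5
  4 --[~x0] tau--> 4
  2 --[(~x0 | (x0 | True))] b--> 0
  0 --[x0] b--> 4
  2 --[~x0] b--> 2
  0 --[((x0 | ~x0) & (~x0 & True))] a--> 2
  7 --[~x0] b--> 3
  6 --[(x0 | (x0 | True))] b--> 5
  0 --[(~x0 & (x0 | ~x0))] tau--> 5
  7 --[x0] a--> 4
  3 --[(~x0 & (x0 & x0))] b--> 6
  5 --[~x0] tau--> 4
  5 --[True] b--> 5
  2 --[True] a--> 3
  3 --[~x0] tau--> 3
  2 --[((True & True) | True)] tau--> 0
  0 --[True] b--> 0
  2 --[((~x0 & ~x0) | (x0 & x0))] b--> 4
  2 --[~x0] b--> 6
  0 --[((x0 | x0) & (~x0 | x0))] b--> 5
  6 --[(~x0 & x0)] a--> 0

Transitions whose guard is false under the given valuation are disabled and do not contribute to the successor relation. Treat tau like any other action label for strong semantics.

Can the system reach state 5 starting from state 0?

Answer: REACHABLE

Trace:
After dropping false guards: 14 live edges.
depth 0: {0}
depth 1: {4,5}  cumulative {0,4,5}
depth 2: {2}  cumulative {0,2,4,5}
depth 3: {3,7}  cumulative {0,2,3,4,5,7}
Reachable = {0,2,3,4,5,7}
witness 5: b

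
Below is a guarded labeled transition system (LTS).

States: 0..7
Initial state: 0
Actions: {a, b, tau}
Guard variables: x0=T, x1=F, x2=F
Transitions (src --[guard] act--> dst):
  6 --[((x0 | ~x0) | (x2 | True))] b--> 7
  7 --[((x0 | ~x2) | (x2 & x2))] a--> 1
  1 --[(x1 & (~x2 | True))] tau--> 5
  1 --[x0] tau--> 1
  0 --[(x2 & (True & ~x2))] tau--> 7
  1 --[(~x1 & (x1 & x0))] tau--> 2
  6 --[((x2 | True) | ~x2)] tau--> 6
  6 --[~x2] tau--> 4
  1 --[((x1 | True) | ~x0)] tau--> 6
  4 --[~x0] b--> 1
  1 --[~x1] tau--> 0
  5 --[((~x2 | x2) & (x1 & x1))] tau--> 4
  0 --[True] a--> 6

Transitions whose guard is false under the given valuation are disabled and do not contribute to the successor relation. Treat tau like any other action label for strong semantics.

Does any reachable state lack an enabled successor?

Answer: DEADLOCK at state 4

Analysis:
Reachable = {0,1,4,6,7}
  0: a→6  [1 out]
  1: tau→0  tau→1  tau→6  [3 out]
  4: ∅  [deadlock]
  6: b→7  tau→4  tau→6  [3 out]
  7: a→1  [1 out]
witness 4: a·tau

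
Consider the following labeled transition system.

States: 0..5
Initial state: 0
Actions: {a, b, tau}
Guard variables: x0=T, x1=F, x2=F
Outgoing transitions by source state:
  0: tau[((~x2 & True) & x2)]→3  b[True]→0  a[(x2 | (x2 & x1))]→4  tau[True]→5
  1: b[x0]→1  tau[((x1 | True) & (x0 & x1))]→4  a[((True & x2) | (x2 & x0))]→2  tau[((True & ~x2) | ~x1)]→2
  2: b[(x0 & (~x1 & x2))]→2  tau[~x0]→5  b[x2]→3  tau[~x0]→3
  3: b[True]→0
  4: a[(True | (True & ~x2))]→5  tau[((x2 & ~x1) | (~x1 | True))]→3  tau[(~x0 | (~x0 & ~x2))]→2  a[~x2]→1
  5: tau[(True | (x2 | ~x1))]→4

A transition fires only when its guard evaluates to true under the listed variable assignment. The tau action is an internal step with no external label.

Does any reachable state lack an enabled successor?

Answer: DEADLOCK at state 2

Trace:
R = {0,1,2,3,4,5}
  0: b→0  tau→5  [2 out]
  1: b→1  tau→2  [2 out]
  2: ∅  [no exit]
  3: b→0  [1 out]
  4: a→1  a→5  tau→3  [3 out]
  5: tau→4  [1 out]
Path to 2: tau·tau·a·tau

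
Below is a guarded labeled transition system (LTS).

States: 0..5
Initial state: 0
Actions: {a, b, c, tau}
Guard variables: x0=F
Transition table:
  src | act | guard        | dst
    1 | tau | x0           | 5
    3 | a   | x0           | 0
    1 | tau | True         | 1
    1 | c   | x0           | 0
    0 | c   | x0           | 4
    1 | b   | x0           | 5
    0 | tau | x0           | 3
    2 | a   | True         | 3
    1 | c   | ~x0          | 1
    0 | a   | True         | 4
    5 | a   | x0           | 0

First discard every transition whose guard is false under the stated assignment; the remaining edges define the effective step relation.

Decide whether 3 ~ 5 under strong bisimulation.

Answer: BISIMILAR

Analysis:
Bisimulation quotient by refinement:
  P[0] = {{0,1,2,3,4,5}}
  P[1] = {{0,2},{1},{3,4,5}}
stable after 2 split(s): 3 block(s)
3∈{3,4,5}, 5∈{3,4,5}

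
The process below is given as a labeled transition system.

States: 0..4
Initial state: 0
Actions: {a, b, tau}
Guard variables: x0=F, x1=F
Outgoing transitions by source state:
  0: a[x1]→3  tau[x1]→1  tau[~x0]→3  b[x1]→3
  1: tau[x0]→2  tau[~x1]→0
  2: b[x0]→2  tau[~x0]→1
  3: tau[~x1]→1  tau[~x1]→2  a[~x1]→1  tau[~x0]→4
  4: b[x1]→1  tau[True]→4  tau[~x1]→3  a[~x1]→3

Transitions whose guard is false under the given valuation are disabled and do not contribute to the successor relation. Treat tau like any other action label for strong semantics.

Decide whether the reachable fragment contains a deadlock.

Answer: DEADLOCK-FREE

Working:
R = {0,1,2,3,4}
  0: tau→3  [deg 1]
  1: tau→0  [deg 1]
  2: tau→1  [deg 1]
  3: a→1  tau→1  tau→2  tau→4  [deg 4]
  4: a→3  tau→3  tau→4  [deg 3]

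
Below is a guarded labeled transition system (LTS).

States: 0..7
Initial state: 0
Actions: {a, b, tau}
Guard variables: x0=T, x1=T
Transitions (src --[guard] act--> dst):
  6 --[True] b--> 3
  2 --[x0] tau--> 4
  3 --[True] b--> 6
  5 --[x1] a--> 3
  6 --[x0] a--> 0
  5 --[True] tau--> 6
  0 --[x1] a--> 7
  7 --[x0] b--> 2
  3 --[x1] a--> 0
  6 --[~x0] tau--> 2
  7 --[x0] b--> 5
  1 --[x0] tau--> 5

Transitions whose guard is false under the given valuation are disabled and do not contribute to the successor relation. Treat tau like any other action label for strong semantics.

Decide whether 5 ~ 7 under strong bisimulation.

Answer: NOT BISIMILAR

Working:
Refine partition for ~:
  π0 = {{0,1,2,3,4,5,6,7}}
  π1 = {{0},{1,2},{3,6},{4},{5},{7}}
  π2 = {{0},{1},{2},{3,6},{4},{5},{7}}
stable after 3 split(s): 7 block(s)
class of 5: {5}; class of 7: {7}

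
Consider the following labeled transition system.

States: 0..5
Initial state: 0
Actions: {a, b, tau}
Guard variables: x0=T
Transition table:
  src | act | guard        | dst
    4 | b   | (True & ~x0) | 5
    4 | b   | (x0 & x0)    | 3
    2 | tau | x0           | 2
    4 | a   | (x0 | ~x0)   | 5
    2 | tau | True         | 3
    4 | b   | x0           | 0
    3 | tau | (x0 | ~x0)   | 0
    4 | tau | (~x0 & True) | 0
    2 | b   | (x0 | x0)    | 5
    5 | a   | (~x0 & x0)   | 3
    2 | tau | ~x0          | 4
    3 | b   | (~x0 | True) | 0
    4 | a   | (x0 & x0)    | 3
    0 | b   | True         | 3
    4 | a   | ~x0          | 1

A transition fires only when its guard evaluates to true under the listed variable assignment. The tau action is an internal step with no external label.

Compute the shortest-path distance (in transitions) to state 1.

Answer: UNREACHABLE

Trace:
Layered search for 1:
  Layer 0: {0}
  Layer 1: {3}
1 never appears.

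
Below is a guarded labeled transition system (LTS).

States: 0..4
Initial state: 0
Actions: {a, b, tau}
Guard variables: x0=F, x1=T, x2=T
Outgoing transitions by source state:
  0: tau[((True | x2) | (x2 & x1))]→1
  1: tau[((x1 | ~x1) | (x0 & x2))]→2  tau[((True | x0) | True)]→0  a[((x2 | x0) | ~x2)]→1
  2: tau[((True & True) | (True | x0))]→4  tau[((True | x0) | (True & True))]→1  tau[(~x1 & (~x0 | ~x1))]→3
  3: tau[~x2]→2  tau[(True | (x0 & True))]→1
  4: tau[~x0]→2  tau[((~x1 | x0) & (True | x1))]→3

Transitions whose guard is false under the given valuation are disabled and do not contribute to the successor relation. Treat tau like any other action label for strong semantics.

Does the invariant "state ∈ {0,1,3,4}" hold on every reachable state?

Inv-set: {0,1,3,4}
R = {0,1,2,4}
  0: ok
  1: ok
  2: ✗ unsafe
  4: ok
counterexample path to 2: tau·tau

Answer: INVARIANT VIOLATED at state 2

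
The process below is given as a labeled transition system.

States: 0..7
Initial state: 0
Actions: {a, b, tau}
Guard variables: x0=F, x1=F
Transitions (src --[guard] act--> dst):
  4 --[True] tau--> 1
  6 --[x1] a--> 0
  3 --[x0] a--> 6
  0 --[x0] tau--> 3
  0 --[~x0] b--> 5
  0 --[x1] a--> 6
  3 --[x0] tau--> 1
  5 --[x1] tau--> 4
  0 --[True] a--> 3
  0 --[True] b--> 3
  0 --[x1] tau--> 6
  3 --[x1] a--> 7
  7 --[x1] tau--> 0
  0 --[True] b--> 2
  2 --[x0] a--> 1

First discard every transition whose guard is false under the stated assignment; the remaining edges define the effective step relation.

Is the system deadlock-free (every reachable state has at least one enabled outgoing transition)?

R = {0,2,3,5}
  0: a→3  b→2  b→3  b→5  [4 out]
  2: ∅  [deadlock]
  3: ∅  [deadlock]
  5: ∅  [deadlock]
trace reaching 2: b

Answer: DEADLOCK at state 2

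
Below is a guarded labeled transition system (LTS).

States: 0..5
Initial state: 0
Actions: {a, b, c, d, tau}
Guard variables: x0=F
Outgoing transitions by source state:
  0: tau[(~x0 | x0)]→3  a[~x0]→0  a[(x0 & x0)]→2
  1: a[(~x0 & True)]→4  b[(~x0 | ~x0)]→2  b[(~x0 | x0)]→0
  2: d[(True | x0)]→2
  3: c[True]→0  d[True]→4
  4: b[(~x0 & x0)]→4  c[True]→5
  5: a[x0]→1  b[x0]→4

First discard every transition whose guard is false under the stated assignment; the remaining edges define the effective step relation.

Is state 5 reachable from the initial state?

Answer: REACHABLE

Working:
After dropping false guards: 9 live edges.
L0 = {0}
L1 = {3}  now seen {0,3}
L2 = {4}  now seen {0,3,4}
L3 = {5}  now seen {0,3,4,5}
R = {0,3,4,5}
trace reaching 5: tau·d·c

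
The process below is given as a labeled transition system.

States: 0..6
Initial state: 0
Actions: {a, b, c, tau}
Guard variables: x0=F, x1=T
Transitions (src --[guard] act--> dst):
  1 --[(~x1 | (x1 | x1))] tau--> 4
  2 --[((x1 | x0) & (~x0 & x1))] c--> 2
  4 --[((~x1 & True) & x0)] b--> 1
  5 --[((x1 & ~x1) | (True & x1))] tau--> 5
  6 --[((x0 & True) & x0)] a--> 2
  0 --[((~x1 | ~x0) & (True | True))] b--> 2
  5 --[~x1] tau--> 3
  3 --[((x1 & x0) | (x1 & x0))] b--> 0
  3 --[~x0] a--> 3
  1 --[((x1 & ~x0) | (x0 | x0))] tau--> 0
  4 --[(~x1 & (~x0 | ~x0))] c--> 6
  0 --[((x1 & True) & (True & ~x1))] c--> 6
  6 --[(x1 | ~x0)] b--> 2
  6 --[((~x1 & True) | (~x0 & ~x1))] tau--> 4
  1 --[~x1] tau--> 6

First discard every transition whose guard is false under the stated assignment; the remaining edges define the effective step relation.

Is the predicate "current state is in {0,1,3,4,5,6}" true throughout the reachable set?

Safe = {0,1,3,4,5,6}
Reach set: {0,2}
  0: ok
  2: outside
witness against invariant: b → 2

Answer: INVARIANT VIOLATED at state 2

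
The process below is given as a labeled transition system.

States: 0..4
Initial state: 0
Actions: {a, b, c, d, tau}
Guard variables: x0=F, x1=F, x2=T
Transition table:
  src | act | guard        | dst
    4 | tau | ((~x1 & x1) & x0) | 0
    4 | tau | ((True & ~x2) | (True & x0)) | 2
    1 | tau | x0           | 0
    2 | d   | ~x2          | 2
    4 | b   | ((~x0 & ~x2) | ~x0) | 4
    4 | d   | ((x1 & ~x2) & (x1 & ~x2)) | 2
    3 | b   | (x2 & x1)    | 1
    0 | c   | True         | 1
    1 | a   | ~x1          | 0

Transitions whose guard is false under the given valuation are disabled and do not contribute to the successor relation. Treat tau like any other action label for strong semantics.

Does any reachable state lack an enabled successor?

Answer: DEADLOCK-FREE

Trace:
Reachable = {0,1}
  0: c→1  [deg 1]
  1: a→0  [deg 1]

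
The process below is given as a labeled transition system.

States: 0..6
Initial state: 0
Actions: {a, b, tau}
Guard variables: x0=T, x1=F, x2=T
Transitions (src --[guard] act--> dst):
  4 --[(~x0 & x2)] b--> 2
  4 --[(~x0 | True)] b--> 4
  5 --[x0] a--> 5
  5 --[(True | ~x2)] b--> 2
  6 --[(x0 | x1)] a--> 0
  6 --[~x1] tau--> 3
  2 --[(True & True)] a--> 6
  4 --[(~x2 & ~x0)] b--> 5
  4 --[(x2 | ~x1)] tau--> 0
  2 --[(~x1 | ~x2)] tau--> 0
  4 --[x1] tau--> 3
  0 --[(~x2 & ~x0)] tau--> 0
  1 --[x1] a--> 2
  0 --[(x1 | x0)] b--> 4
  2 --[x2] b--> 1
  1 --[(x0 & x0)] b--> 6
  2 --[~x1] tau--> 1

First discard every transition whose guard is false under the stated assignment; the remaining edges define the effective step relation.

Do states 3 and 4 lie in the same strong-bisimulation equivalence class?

Bisimulation quotient by refinement:
  P[0] = {{0,1,2,3,4,5,6}}
  P[1] = {{0,1},{2},{3},{4},{5},{6}}
  P[2] = {{0},{1},{2},{3},{4},{5},{6}}
Fixed point at round 3; 7 class(es).
3∈{3}, 4∈{4}

Answer: NOT BISIMILAR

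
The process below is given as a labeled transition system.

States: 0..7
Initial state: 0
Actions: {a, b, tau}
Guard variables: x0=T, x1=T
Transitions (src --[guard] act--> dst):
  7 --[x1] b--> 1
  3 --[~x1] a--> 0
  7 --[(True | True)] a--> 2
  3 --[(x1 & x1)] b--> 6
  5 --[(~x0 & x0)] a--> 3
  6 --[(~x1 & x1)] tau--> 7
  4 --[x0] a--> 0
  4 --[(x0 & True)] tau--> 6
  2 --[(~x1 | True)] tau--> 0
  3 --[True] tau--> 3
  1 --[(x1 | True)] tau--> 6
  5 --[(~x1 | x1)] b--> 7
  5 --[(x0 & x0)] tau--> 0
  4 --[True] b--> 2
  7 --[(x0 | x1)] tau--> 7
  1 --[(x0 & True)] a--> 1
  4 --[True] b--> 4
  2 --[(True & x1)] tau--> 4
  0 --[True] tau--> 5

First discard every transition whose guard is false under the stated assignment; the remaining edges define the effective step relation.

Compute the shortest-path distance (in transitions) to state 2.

Answer: 3

Trace:
Breadth-first toward 2:
  depth 0: {0}
  depth 1: {5}
  depth 2: {7}
  depth 3: {1,2}
2 enters at depth 3; path tau·b·a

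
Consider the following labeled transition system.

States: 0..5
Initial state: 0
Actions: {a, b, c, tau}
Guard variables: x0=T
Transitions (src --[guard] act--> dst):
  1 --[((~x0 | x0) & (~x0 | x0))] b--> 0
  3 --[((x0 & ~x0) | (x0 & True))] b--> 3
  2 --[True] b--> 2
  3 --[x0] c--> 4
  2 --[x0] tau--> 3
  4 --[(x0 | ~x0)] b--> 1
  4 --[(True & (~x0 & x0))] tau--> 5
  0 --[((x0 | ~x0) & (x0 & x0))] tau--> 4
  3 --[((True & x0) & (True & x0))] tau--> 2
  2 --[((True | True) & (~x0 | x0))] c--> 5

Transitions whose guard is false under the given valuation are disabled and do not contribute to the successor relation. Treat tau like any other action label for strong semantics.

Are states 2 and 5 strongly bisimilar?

Answer: NOT BISIMILAR

Trace:
Compute ~ classes (split until stable):
  round 0: {{0,1,2,3,4,5}}
  round 1: {{0},{1,4},{2,3},{5}}
  round 2: {{0},{1},{2},{3},{4},{5}}
Fixed point at round 3; 6 class(es).
2∈{2}, 5∈{5}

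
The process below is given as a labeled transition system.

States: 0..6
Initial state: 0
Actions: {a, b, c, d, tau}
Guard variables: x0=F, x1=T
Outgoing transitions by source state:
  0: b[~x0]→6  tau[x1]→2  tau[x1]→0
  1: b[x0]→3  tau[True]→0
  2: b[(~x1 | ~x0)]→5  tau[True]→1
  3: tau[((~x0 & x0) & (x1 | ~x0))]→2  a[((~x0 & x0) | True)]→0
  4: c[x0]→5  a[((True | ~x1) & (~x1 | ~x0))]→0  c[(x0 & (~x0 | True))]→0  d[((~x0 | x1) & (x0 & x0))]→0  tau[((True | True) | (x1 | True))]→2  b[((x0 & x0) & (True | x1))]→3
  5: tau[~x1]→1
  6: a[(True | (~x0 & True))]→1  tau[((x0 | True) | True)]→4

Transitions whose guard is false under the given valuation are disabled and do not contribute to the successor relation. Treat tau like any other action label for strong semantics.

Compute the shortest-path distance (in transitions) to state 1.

Answer: 2

Trace:
Layered search for 1:
  Layer 0: {0}
  Layer 1: {2,6}
  Layer 2: {1,4,5}
first hit 1 at d=2 via b·a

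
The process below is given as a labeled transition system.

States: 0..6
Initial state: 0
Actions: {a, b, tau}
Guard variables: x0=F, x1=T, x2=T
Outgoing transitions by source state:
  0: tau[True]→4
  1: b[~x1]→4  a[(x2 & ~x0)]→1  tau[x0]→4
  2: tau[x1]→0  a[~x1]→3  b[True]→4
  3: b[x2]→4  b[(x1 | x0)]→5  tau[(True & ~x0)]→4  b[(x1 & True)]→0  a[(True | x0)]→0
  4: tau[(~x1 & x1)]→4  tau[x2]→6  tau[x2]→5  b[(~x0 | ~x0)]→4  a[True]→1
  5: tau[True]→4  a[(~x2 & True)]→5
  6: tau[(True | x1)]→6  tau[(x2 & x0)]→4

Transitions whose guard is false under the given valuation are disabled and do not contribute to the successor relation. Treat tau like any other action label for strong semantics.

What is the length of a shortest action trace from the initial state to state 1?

BFS to 1:
  Layer 0: {0}
  Layer 1: {4}
  Layer 2: {1,5,6}
first hit 1 at d=2 via tau·a

Answer: 2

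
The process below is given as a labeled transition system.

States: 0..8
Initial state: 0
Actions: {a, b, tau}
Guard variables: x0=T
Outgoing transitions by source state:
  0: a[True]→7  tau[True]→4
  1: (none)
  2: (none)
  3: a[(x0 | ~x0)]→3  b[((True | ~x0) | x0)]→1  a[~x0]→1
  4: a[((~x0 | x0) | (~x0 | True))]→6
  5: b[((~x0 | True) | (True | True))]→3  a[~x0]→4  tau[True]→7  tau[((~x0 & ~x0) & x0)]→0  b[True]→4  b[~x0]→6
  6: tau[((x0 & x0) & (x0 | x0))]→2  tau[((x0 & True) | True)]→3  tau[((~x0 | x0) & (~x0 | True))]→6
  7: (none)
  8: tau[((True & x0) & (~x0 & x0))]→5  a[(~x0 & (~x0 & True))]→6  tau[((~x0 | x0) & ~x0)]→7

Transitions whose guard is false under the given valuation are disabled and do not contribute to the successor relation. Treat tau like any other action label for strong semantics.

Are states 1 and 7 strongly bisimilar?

Refine partition for ~:
  P[0] = {{0,1,2,3,4,5,6,7,8}}
  P[1] = {{0},{1,2,7,8},{3},{4},{5},{6}}
stable after 2 split(s): 6 block(s)
[1]={1,2,7,8}  [7]={1,2,7,8}

Answer: BISIMILAR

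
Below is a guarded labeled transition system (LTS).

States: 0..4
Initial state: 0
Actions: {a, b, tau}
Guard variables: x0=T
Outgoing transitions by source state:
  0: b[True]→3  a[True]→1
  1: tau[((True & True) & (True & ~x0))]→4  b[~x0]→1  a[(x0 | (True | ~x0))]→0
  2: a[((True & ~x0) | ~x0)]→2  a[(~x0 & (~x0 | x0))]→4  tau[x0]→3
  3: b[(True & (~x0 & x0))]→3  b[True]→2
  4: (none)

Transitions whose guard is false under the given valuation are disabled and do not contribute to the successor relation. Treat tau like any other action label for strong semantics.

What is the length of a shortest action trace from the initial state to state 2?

Answer: 2

Working:
Layered search for 2:
  depth 0: {0}
  depth 1: {1,3}
  depth 2: {2}
2 enters at depth 2; path b·b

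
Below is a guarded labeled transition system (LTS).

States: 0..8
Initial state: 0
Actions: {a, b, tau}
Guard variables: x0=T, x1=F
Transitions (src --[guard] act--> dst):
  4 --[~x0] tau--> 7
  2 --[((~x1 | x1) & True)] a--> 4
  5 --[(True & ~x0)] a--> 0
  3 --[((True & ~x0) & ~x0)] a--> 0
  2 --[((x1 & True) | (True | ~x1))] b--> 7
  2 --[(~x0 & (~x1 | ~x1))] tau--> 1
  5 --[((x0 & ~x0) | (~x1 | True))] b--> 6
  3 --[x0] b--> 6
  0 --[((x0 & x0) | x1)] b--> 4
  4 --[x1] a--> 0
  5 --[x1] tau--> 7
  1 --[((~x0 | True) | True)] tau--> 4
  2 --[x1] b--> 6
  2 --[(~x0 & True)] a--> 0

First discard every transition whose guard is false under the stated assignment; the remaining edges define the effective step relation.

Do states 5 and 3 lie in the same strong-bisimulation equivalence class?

Bisimulation quotient by refinement:
  round 0: {{0,1,2,3,4,5,6,7,8}}
  round 1: {{0,3,5},{1},{2},{4,6,7,8}}
Fixed point at round 2; 4 class(es).
[5]={0,3,5}  [3]={0,3,5}

Answer: BISIMILAR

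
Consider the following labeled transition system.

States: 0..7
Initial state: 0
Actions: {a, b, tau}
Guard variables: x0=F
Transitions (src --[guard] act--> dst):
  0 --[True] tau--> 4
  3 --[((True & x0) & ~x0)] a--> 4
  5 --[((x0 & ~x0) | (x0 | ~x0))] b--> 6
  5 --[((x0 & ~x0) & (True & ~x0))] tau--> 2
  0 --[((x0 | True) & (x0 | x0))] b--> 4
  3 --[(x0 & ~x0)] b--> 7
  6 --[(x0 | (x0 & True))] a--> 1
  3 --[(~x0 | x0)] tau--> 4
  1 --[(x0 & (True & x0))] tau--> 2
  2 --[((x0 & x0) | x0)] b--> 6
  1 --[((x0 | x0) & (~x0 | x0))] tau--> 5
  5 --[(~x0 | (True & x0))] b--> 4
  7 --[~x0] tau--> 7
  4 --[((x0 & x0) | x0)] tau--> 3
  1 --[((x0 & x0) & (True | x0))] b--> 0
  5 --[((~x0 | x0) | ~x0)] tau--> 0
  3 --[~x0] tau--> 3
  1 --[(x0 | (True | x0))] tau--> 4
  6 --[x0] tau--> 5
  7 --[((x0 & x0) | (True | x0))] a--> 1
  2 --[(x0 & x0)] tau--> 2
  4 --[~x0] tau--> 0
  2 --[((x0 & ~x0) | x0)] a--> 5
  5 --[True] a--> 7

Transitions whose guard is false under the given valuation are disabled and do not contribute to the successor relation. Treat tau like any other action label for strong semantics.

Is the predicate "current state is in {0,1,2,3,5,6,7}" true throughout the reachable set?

Safe = {0,1,2,3,5,6,7}
Reach set: {0,4}
  0: ok
  4: ✗ unsafe
witness against invariant: tau → 4

Answer: INVARIANT VIOLATED at state 4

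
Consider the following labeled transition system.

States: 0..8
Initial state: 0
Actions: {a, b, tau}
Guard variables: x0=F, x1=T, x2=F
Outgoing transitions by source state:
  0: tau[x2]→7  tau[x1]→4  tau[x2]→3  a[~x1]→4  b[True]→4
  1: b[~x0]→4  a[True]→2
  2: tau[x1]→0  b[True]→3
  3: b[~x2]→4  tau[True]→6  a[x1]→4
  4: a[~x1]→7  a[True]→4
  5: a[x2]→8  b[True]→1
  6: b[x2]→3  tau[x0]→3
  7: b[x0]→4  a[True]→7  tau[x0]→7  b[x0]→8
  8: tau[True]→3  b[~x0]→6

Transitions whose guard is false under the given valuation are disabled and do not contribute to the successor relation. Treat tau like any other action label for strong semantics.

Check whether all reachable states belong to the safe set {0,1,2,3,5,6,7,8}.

Allowed set {0,1,2,3,5,6,7,8}
R = {0,4}
  0: ✓
  4: ✗ unsafe
counterexample path to 4: tau

Answer: INVARIANT VIOLATED at state 4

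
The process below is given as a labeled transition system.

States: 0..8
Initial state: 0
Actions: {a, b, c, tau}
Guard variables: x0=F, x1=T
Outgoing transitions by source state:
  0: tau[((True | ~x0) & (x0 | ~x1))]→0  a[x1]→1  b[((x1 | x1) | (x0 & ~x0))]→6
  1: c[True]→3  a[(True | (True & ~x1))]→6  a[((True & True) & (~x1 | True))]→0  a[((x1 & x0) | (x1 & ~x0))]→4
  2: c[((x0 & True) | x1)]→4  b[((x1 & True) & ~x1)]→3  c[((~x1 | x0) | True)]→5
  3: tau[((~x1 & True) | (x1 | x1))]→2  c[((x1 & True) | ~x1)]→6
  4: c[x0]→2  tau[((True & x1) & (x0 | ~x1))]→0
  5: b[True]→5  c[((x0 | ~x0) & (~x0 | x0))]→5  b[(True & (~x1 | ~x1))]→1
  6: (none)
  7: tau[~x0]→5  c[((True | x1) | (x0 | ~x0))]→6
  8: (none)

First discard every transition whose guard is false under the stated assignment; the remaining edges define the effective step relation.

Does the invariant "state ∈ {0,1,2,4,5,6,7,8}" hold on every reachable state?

Answer: INVARIANT VIOLATED at state 3

Working:
Allowed set {0,1,2,4,5,6,7,8}
R = {0,1,2,3,4,5,6}
  0: safe
  1: safe
  2: safe
  3: VIOLATES
  4: safe
  5: safe
  6: safe
witness against invariant: a·c → 3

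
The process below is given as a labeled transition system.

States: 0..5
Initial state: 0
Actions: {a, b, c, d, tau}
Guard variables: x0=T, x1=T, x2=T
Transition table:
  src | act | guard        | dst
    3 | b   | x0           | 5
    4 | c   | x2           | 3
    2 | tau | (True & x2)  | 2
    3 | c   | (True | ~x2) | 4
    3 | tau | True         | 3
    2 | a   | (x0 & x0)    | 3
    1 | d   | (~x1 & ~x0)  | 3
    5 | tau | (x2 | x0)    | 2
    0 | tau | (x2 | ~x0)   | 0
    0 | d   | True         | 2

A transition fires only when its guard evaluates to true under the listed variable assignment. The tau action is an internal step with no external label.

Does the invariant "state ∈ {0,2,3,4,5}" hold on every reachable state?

Answer: INVARIANT HOLDS

Analysis:
Allowed set {0,2,3,4,5}
Reach set: {0,2,3,4,5}
  0: ✓
  2: ✓
  3: ✓
  4: ✓
  5: ✓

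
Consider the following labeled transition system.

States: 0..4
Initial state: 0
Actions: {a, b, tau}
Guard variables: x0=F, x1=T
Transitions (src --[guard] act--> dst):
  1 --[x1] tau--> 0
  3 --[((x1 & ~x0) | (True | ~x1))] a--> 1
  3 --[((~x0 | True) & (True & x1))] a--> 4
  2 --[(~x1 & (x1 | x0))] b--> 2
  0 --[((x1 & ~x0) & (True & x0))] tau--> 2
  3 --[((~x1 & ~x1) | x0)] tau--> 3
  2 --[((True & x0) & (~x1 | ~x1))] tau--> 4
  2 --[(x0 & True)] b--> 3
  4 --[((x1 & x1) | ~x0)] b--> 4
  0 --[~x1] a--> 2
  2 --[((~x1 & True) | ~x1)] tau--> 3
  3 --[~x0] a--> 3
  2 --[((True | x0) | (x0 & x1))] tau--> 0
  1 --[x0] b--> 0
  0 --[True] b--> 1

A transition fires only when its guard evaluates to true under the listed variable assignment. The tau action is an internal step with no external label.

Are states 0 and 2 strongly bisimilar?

Refine partition for ~:
  P[0] = {{0,1,2,3,4}}
  P[1] = {{0,4},{1,2},{3}}
  P[2] = {{0},{1,2},{3},{4}}
stable after 3 split(s): 4 block(s)
class of 0: {0}; class of 2: {1,2}

Answer: NOT BISIMILAR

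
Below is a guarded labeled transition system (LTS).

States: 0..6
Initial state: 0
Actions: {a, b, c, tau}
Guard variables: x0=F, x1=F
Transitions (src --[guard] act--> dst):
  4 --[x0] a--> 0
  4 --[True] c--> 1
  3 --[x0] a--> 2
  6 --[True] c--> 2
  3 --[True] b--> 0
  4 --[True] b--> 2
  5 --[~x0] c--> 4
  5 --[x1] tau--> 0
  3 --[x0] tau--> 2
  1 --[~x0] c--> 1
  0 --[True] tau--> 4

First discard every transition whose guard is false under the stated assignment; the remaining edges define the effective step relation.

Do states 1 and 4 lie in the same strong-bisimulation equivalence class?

Bisimulation quotient by refinement:
  π0 = {{0,1,2,3,4,5,6}}
  π1 = {{0},{1,5,6},{2},{3},{4}}
  π2 = {{0},{1},{2},{3},{4},{5},{6}}
Fixed point at round 3; 7 class(es).
class of 1: {1}; class of 4: {4}

Answer: NOT BISIMILAR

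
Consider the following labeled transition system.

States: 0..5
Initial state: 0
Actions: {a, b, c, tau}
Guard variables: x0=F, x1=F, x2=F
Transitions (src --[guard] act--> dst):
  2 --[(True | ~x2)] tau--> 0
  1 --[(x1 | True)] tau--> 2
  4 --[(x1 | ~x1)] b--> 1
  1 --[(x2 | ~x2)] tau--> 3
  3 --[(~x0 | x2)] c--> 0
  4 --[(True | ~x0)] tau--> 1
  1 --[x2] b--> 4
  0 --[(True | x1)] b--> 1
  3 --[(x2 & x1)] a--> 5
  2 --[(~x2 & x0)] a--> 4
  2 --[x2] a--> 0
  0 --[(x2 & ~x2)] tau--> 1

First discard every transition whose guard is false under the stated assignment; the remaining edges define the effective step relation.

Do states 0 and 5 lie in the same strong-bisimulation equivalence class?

Refine partition for ~:
  π0 = {{0,1,2,3,4,5}}
  π1 = {{0},{1,2},{3},{4},{5}}
  π2 = {{0},{1},{2},{3},{4},{5}}
6 equivalence class(es) (converged in 3)
class of 0: {0}; class of 5: {5}

Answer: NOT BISIMILAR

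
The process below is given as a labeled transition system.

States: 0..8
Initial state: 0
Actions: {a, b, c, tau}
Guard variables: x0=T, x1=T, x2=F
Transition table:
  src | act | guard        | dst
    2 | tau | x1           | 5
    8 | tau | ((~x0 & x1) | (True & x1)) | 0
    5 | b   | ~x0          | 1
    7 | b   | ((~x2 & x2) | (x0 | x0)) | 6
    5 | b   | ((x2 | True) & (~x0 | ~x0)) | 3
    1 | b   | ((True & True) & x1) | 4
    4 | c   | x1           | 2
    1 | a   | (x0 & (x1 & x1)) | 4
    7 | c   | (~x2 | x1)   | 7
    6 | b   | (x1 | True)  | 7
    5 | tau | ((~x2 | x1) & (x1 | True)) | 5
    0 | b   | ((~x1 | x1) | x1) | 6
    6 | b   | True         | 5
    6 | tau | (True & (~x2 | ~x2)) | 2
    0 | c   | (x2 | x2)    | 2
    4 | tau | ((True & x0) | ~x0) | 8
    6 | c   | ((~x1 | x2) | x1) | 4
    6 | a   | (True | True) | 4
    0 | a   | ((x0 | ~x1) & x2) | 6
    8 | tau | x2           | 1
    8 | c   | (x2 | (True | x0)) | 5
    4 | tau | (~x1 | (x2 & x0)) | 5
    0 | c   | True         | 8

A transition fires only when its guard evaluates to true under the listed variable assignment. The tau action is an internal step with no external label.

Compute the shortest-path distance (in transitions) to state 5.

Answer: 2

Trace:
Layered search for 5:
  Layer 0: {0}
  Layer 1: {6,8}
  Layer 2: {2,4,5,7}
5 enters at depth 2; path b·b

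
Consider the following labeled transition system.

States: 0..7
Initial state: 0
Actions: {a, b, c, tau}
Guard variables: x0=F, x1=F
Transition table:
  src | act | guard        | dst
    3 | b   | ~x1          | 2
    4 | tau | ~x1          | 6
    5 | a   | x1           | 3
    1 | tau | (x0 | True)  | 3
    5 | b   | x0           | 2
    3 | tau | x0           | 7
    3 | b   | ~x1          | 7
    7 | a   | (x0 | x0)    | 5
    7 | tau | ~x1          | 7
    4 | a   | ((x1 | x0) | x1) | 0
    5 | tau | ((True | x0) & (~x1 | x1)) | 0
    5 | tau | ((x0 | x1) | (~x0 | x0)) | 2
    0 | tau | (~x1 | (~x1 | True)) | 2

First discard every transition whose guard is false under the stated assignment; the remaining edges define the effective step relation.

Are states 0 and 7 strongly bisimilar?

Answer: NOT BISIMILAR

Trace:
Bisimulation quotient by refinement:
  round 0: {{0,1,2,3,4,5,6,7}}
  round 1: {{0,1,4,5,7},{2,6},{3}}
  round 2: {{0,4},{1},{2,6},{3},{5},{7}}
Fixed point at round 3; 6 class(es).
class of 0: {0,4}; class of 7: {7}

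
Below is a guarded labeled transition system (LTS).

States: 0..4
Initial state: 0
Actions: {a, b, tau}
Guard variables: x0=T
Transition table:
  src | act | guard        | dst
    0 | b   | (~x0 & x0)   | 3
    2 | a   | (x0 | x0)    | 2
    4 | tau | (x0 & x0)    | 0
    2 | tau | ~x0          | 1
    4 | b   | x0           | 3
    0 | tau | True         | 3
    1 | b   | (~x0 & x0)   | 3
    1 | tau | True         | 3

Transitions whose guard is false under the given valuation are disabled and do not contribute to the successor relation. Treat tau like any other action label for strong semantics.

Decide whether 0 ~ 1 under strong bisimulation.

Answer: BISIMILAR

Analysis:
Refine partition for ~:
  π0 = {{0,1,2,3,4}}
  π1 = {{0,1},{2},{3},{4}}
4 equivalence class(es) (converged in 2)
[0]={0,1}  [1]={0,1}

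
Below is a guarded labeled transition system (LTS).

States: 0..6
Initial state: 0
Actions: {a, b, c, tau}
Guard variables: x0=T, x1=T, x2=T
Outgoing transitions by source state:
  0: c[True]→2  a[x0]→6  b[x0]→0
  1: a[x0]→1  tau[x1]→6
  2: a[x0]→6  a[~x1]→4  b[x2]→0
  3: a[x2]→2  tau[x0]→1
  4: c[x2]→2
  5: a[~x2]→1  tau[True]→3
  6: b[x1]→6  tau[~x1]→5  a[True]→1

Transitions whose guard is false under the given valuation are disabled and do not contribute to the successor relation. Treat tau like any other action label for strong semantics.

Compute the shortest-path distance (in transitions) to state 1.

Answer: 2

Analysis:
Breadth-first toward 1:
  depth 0: {0}
  depth 1: {2,6}
  depth 2: {1}
first hit 1 at d=2 via a·a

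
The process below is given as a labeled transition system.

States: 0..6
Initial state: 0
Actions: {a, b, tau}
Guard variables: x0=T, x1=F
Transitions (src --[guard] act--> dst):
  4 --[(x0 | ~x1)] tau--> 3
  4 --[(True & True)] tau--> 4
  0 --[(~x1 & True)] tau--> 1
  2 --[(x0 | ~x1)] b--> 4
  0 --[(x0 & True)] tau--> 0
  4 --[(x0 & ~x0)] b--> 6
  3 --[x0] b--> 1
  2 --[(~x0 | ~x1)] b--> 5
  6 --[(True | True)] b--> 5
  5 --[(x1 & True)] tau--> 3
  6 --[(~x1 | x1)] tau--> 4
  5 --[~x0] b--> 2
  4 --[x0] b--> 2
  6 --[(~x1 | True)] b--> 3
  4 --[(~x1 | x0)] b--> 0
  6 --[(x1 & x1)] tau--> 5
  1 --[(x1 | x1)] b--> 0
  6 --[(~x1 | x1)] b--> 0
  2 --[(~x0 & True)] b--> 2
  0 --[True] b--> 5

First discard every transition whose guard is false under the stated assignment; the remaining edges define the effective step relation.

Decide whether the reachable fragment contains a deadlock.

Reach set: {0,1,5}
  0: b→5  tau→0  tau→1  [3 exit(s)]
  1: ∅  [STUCK]
  5: ∅  [STUCK]
Path to 1: tau

Answer: DEADLOCK at state 1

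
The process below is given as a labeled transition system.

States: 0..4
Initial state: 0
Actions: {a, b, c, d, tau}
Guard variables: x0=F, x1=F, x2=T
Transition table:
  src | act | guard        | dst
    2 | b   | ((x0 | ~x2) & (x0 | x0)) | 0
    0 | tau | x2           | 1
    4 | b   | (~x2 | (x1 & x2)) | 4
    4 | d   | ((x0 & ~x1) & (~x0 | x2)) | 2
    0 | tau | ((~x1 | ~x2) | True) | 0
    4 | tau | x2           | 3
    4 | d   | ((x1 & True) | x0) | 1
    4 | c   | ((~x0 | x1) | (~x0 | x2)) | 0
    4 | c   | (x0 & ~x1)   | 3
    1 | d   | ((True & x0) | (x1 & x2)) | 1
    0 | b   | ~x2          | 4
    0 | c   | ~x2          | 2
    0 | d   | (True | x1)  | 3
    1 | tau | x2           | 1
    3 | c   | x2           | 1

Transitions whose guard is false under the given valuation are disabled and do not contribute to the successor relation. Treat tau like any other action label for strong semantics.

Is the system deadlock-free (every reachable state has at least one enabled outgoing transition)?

Answer: DEADLOCK-FREE

Analysis:
Reach set: {0,1,3}
  0: d→3  tau→0  tau→1  [deg 3]
  1: tau→1  [deg 1]
  3: c→1  [deg 1]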